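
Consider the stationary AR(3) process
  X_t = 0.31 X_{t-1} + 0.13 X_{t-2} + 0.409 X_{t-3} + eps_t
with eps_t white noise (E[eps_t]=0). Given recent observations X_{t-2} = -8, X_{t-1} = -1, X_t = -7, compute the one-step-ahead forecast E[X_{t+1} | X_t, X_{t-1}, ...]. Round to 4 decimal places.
E[X_{t+1} \mid \mathcal F_t] = -5.5720

For an AR(p) model X_t = c + sum_i phi_i X_{t-i} + eps_t, the
one-step-ahead conditional mean is
  E[X_{t+1} | X_t, ...] = c + sum_i phi_i X_{t+1-i}.
Substitute known values:
  E[X_{t+1} | ...] = (0.31) * (-7) + (0.13) * (-1) + (0.409) * (-8)
                   = -5.5720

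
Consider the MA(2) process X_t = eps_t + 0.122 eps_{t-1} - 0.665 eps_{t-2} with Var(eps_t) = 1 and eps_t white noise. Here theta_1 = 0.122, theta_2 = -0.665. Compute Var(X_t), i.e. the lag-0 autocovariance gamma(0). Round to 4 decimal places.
\gamma(0) = 1.4571

For an MA(q) process X_t = eps_t + sum_i theta_i eps_{t-i} with
Var(eps_t) = sigma^2, the variance is
  gamma(0) = sigma^2 * (1 + sum_i theta_i^2).
  sum_i theta_i^2 = (0.122)^2 + (-0.665)^2 = 0.014884 + 0.442225 = 0.457109.
  gamma(0) = 1 * (1 + 0.457109) = 1 * 1.457109 = 1.457109, which rounds to 1.4571.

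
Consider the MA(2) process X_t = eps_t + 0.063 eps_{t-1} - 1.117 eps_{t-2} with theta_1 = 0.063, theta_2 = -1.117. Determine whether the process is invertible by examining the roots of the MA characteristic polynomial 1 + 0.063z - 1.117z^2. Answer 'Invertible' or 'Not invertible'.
\text{Not invertible}

The MA(q) characteristic polynomial is P(z) = 1 + 0.063z - 1.117z^2.
Invertibility requires all roots to lie outside the unit circle, i.e. |z| > 1 for every root.
Set 1 + (0.063) z + (-1.117) z^2 = 0, i.e. a z^2 + b z + c = 0 with a = -1.117, b = 0.063, c = 1.
Discriminant D = b^2 - 4ac = (0.063)^2 - 4*(-1.117)*1 = 0.003969 - (-4.468) = 4.471969.
D >= 0, so the roots are real: z = (-b +/- sqrt(D)) / (2a) = (-0.063 +/- 2.114703) / (-2.234).
  z_1 = (-0.063 + 2.114703) / (-2.234) = -0.9184,   |z_1| = 0.9184.
  z_2 = (-0.063 - 2.114703) / (-2.234) = 0.9748,   |z_2| = 0.9748.
Moduli of all roots: 0.9184, 0.9748.
All moduli strictly greater than 1? No.
Verdict: Not invertible.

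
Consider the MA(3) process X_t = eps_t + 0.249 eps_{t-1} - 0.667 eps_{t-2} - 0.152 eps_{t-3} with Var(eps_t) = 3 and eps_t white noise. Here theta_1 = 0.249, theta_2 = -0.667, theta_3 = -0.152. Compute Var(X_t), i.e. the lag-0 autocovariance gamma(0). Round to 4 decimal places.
\gamma(0) = 4.5900

For an MA(q) process X_t = eps_t + sum_i theta_i eps_{t-i} with
Var(eps_t) = sigma^2, the variance is
  gamma(0) = sigma^2 * (1 + sum_i theta_i^2).
  sum_i theta_i^2 = (0.249)^2 + (-0.667)^2 + (-0.152)^2 = 0.062001 + 0.444889 + 0.023104 = 0.529994.
  gamma(0) = 3 * (1 + 0.529994) = 3 * 1.529994 = 4.589982, which rounds to 4.5900.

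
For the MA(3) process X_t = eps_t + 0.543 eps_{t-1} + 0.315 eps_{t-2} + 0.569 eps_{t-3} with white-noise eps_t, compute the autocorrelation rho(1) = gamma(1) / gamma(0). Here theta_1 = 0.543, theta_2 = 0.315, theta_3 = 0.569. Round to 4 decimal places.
\rho(1) = 0.5200

For an MA(q) process with theta_0 = 1, the autocovariance is
  gamma(k) = sigma^2 * sum_{i=0..q-k} theta_i * theta_{i+k},
and rho(k) = gamma(k) / gamma(0). Sigma^2 cancels.
  numerator   = (1)*(0.543) + (0.543)*(0.315) + (0.315)*(0.569) = 0.89328.
  denominator = (1)^2 + (0.543)^2 + (0.315)^2 + (0.569)^2 = 1.717835.
  rho(1) = 0.89328 / 1.717835 = 0.5200.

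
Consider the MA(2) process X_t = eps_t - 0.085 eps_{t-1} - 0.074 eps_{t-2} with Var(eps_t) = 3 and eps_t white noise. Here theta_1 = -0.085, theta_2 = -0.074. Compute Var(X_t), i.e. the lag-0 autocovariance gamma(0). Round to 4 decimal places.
\gamma(0) = 3.0381

For an MA(q) process X_t = eps_t + sum_i theta_i eps_{t-i} with
Var(eps_t) = sigma^2, the variance is
  gamma(0) = sigma^2 * (1 + sum_i theta_i^2).
  sum_i theta_i^2 = (-0.085)^2 + (-0.074)^2 = 0.007225 + 0.005476 = 0.012701.
  gamma(0) = 3 * (1 + 0.012701) = 3 * 1.012701 = 3.038103, which rounds to 3.0381.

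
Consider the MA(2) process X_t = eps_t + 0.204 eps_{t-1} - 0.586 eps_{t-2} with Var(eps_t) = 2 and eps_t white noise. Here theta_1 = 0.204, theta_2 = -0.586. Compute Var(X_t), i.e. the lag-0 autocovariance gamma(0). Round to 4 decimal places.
\gamma(0) = 2.7700

For an MA(q) process X_t = eps_t + sum_i theta_i eps_{t-i} with
Var(eps_t) = sigma^2, the variance is
  gamma(0) = sigma^2 * (1 + sum_i theta_i^2).
  sum_i theta_i^2 = (0.204)^2 + (-0.586)^2 = 0.041616 + 0.343396 = 0.385012.
  gamma(0) = 2 * (1 + 0.385012) = 2 * 1.385012 = 2.770024, which rounds to 2.7700.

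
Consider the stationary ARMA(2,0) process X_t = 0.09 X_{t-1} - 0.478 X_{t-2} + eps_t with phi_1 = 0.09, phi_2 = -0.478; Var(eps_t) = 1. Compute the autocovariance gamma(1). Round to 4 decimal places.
\gamma(1) = 0.0792

Multiply the model equation by X_{t-k} and take expectations. With theta_0 = psi_0 = 1 and psi_j the MA(infinity) weights, this gives
  gamma(k) - sum_i phi_i gamma(k-i) = c_k,
  c_k = sigma^2 * sum_{j=k..q} theta_j psi_{j-k}   (c_k = 0 for k > q),
using gamma(-m) = gamma(m).
Pure AR (q = 0): c_0 = sigma^2 = 1, c_k = 0 for k >= 1.
Equations for k = 0, 1, 2 (AR order 2, c_2 = 0):
  (E0) gamma(0) = phi_1 gamma(1) + phi_2 gamma(2) + c_0
  (E1) gamma(1) = phi_1 gamma(0) + phi_2 gamma(1) + c_1
  (E2) gamma(2) = phi_1 gamma(1) + phi_2 gamma(0)
From (E1): gamma(1) = A gamma(0) + B with
  A = phi_1 / (1 - phi_2) = 0.09 / 1.478 = 0.060893,   B = c_1 / (1 - phi_2) = 0 / 1.478 = 0.
Insert (E2) into (E0): gamma(0) (1 - phi_2^2) = phi_1 (1 + phi_2) gamma(1) + c_0.
  phi_1 (1 + phi_2) = (0.09)(0.522) = 0.04698,   1 - phi_2^2 = 0.771516.
Replace gamma(1) by A gamma(0) + B and collect gamma(0):
  gamma(0) [0.771516 - (0.04698)(0.060893)] = c_0 = 1
  gamma(0) * 0.768655 = 1
  gamma(0) = 1 / 0.768655 = 1.300973.
  gamma(1) = A gamma(0) = (0.060893)(1.300973) = 0.07922.
Therefore gamma(1) = 0.0792 (to 4 decimal places).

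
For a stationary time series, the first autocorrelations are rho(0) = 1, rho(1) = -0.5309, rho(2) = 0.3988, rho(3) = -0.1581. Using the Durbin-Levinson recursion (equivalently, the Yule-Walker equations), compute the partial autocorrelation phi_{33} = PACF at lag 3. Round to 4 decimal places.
\phi_{33} = 0.1510

The PACF at lag k is phi_{kk}, the last component of the solution
to the Yule-Walker system G_k phi = r_k where
  (G_k)_{ij} = rho(|i - j|), (r_k)_i = rho(i), i,j = 1..k.
Equivalently, Durbin-Levinson gives phi_{kk} iteratively:
  phi_{11} = rho(1)
  phi_{kk} = [rho(k) - sum_{j=1..k-1} phi_{k-1,j} rho(k-j)]
            / [1 - sum_{j=1..k-1} phi_{k-1,j} rho(j)],
  phi_{k,j} = phi_{k-1,j} - phi_{kk} phi_{k-1,k-j},  j = 1..k-1.
Step k = 1:
  phi_11 = rho(1) = -0.5309.
Step k = 2:
  phi_22 = [rho(2) - phi_11 rho(1)] / [1 - phi_11 rho(1)] = [0.3988 - (-0.5309)(-0.5309)] / [1 - (-0.5309)(-0.5309)]
         = 0.11694519 / 0.71814519 = 0.162843.
  Update: phi_21 = phi_11 - phi_22 phi_11 = -0.5309 - (0.162843)(-0.5309) = -0.444446.
Step k = 3:
  phi_33 = [rho(3) - phi_21 rho(2) - phi_22 rho(1)] / [1 - phi_21 rho(1) - phi_22 rho(2)]
    numerator   = -0.1581 - (-0.444446)(0.3988) - (0.162843)(-0.5309) = 0.10559879
    denominator = 1 - (-0.444446)(-0.5309) - (0.162843)(0.3988) = 0.69910144
  phi_33 = 0.10559879 / 0.69910144 = 0.151.
Therefore phi_{33} = 0.1510.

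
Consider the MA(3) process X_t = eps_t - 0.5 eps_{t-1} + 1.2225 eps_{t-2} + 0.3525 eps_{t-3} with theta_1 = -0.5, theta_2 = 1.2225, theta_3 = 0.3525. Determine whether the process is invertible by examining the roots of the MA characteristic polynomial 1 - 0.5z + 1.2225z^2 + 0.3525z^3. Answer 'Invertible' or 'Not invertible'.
\text{Not invertible}

The MA(q) characteristic polynomial is P(z) = 1 - 0.5z + 1.2225z^2 + 0.3525z^3.
Invertibility requires all roots to lie outside the unit circle, i.e. |z| > 1 for every root.
Degree 3: look for a simple real root z0 first, then factor out (1 - z/z0) and solve the remaining quadratic.
Testing z0 = -4: P(-4) = 1 + (-0.5)(-4) + (1.2225)(-4)^2 + (0.3525)(-4)^3
  = 1 + (2) + (19.56) + (-22.56) = 0.  So z_0 = -4 is a root, |z_0| = 4.
Divide out the factor (1 + 0.25 z) = (1 - z/z0) (since 1/z0 = -0.25):
  P(z) = (1 + 0.25 z)(1 + (-0.75) z + (1.41) z^2)
  [check: z-coef -0.75 - (-0.25) = -0.5; z^2-coef 1.41 - (-0.25)(-0.75) = 1.2225; z^3-coef -(-0.25)(1.41) = 0.3525.]
Remaining roots from the quadratic factor 1 + (-0.75) z + (1.41) z^2:
  Set 1 + (-0.75) z + (1.41) z^2 = 0, i.e. a z^2 + b z + c = 0 with a = 1.41, b = -0.75, c = 1.
  Discriminant D = b^2 - 4ac = (-0.75)^2 - 4*(1.41)*1 = 0.5625 - (5.64) = -5.0775.
  D < 0, so the roots are the complex-conjugate pair z = (-b +/- i sqrt(-D)) / (2a) = 0.266 +/- 0.7991i.
  For a conjugate pair |z|^2 = z * conj(z) = (product of roots) = c/a = 1/(1.41) = 0.70922, so |z| = sqrt(0.70922) = 0.8422 for both roots.
Moduli of all roots: 4.0000, 0.8422, 0.8422.
All moduli strictly greater than 1? No.
Verdict: Not invertible.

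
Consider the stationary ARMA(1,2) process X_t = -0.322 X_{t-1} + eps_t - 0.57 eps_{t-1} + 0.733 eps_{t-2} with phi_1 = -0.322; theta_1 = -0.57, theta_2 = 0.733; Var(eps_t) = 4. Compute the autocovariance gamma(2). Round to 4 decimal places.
\gamma(2) = 5.7346

Multiply the model equation by X_{t-k} and take expectations. With theta_0 = psi_0 = 1 and psi_j the MA(infinity) weights, this gives
  gamma(k) - sum_i phi_i gamma(k-i) = c_k,
  c_k = sigma^2 * sum_{j=k..q} theta_j psi_{j-k}   (c_k = 0 for k > q),
using gamma(-m) = gamma(m).
psi-weights needed (psi_j = theta_j + sum_i phi_i psi_{j-i}):
  psi_1 = theta_1 + phi_1 = -0.57 + (-0.322) = -0.892
  psi_2 = theta_2 + phi_1 psi_1 = 0.733 + (-0.322)(-0.892) = 1.020224
Right-hand sides:
  c_0 = sigma^2 (1 + theta_1 psi_1 + theta_2 psi_2) = 4 * (1 + (-0.57)(-0.892) + (0.733)(1.020224)) = 4 * 2.256264 = 9.025057
  c_1 = sigma^2 (theta_1 + theta_2 psi_1) = 4 * (-0.57 + (0.733)(-0.892)) = -4.895344
  c_2 = sigma^2 theta_2 = 4 * (0.733) = 2.932
Equations for k = 0 and k = 1 (AR order 1):
  gamma(0) = phi_1 gamma(1) + c_0
  gamma(1) = phi_1 gamma(0) + c_1
Substituting the second into the first: gamma(0) (1 - phi_1^2) = c_0 + phi_1 c_1, so
  gamma(0) = (c_0 + phi_1 c_1) / (1 - phi_1^2) = (9.025057 + (-0.322)(-4.895344)) / (1 - (-0.322)^2) = 10.601358 / 0.896316 = 11.827701.
  gamma(1) = phi_1 gamma(0) + c_1 = (-0.322)(11.827701) + (-4.895344) = -8.703864.
For k = 2: gamma(2) = phi_1 gamma(1) + c_2
  = (-0.322)(-8.703864) + (2.932) = 5.734644.
Therefore gamma(2) = 5.7346 (to 4 decimal places).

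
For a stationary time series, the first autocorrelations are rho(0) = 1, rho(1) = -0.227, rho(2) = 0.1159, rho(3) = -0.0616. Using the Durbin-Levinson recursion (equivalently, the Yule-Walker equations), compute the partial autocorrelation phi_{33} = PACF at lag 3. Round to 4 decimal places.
\phi_{33} = -0.0230

The PACF at lag k is phi_{kk}, the last component of the solution
to the Yule-Walker system G_k phi = r_k where
  (G_k)_{ij} = rho(|i - j|), (r_k)_i = rho(i), i,j = 1..k.
Equivalently, Durbin-Levinson gives phi_{kk} iteratively:
  phi_{11} = rho(1)
  phi_{kk} = [rho(k) - sum_{j=1..k-1} phi_{k-1,j} rho(k-j)]
            / [1 - sum_{j=1..k-1} phi_{k-1,j} rho(j)],
  phi_{k,j} = phi_{k-1,j} - phi_{kk} phi_{k-1,k-j},  j = 1..k-1.
Step k = 1:
  phi_11 = rho(1) = -0.227.
Step k = 2:
  phi_22 = [rho(2) - phi_11 rho(1)] / [1 - phi_11 rho(1)] = [0.1159 - (-0.227)(-0.227)] / [1 - (-0.227)(-0.227)]
         = 0.064371 / 0.948471 = 0.067868.
  Update: phi_21 = phi_11 - phi_22 phi_11 = -0.227 - (0.067868)(-0.227) = -0.211594.
Step k = 3:
  phi_33 = [rho(3) - phi_21 rho(2) - phi_22 rho(1)] / [1 - phi_21 rho(1) - phi_22 rho(2)]
    numerator   = -0.0616 - (-0.211594)(0.1159) - (0.067868)(-0.227) = -0.02167019
    denominator = 1 - (-0.211594)(-0.227) - (0.067868)(0.1159) = 0.94410226
  phi_33 = -0.02167019 / 0.94410226 = -0.023.
Therefore phi_{33} = -0.0230.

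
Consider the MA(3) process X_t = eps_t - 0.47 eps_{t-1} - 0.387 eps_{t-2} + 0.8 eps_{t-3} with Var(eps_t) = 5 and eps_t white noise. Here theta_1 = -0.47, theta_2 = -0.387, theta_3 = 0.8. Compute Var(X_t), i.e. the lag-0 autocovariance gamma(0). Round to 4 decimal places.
\gamma(0) = 10.0533

For an MA(q) process X_t = eps_t + sum_i theta_i eps_{t-i} with
Var(eps_t) = sigma^2, the variance is
  gamma(0) = sigma^2 * (1 + sum_i theta_i^2).
  sum_i theta_i^2 = (-0.47)^2 + (-0.387)^2 + (0.8)^2 = 0.2209 + 0.149769 + 0.64 = 1.010669.
  gamma(0) = 5 * (1 + 1.010669) = 5 * 2.010669 = 10.053345, which rounds to 10.0533.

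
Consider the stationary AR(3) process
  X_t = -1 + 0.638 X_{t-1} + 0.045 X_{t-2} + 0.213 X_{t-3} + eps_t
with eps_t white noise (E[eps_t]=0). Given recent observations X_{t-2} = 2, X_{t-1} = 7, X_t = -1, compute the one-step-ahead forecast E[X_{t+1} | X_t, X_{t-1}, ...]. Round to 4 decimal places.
E[X_{t+1} \mid \mathcal F_t] = -0.8970

For an AR(p) model X_t = c + sum_i phi_i X_{t-i} + eps_t, the
one-step-ahead conditional mean is
  E[X_{t+1} | X_t, ...] = c + sum_i phi_i X_{t+1-i}.
Substitute known values:
  E[X_{t+1} | ...] = -1 + (0.638) * (-1) + (0.045) * (7) + (0.213) * (2)
                   = -0.8970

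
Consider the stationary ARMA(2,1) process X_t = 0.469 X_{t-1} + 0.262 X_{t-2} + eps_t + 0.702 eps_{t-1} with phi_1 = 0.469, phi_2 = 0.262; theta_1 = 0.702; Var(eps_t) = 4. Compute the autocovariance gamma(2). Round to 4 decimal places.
\gamma(2) = 11.4077

Multiply the model equation by X_{t-k} and take expectations. With theta_0 = psi_0 = 1 and psi_j the MA(infinity) weights, this gives
  gamma(k) - sum_i phi_i gamma(k-i) = c_k,
  c_k = sigma^2 * sum_{j=k..q} theta_j psi_{j-k}   (c_k = 0 for k > q),
using gamma(-m) = gamma(m).
psi-weights needed (psi_j = theta_j + sum_i phi_i psi_{j-i}):
  psi_1 = theta_1 + phi_1 = 0.702 + (0.469) = 1.171
Right-hand sides:
  c_0 = sigma^2 (1 + theta_1 psi_1) = 4 * (1 + (0.702)(1.171)) = 4 * 1.822042 = 7.288168
  c_1 = sigma^2 theta_1 = 4 * (0.702) = 2.808
  c_2 = 0
Equations for k = 0, 1, 2 (AR order 2, c_2 = 0):
  (E0) gamma(0) = phi_1 gamma(1) + phi_2 gamma(2) + c_0
  (E1) gamma(1) = phi_1 gamma(0) + phi_2 gamma(1) + c_1
  (E2) gamma(2) = phi_1 gamma(1) + phi_2 gamma(0)
From (E1): gamma(1) = A gamma(0) + B with
  A = phi_1 / (1 - phi_2) = 0.469 / 0.738 = 0.635501,   B = c_1 / (1 - phi_2) = 2.808 / 0.738 = 3.804878.
Insert (E2) into (E0): gamma(0) (1 - phi_2^2) = phi_1 (1 + phi_2) gamma(1) + c_0.
  phi_1 (1 + phi_2) = (0.469)(1.262) = 0.591878,   1 - phi_2^2 = 0.931356.
Replace gamma(1) by A gamma(0) + B and collect gamma(0):
  gamma(0) [0.931356 - (0.591878)(0.635501)] = (0.591878)(3.804878) + 7.288168
  gamma(0) * 0.555217 = 9.540192
  gamma(0) = 9.540192 / 0.555217 = 17.182824.
  gamma(1) = A gamma(0) + B = (0.635501)(17.182824) + (3.804878) = 14.724586.
  gamma(2) = phi_1 gamma(1) + phi_2 gamma(0) = (0.469)(14.724586) + (0.262)(17.182824) = 11.407731.
Therefore gamma(2) = 11.4077 (to 4 decimal places).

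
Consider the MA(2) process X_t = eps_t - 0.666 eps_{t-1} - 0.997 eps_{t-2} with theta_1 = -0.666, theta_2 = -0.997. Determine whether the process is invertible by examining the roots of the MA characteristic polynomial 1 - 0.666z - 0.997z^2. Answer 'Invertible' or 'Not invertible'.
\text{Not invertible}

The MA(q) characteristic polynomial is P(z) = 1 - 0.666z - 0.997z^2.
Invertibility requires all roots to lie outside the unit circle, i.e. |z| > 1 for every root.
Set 1 + (-0.666) z + (-0.997) z^2 = 0, i.e. a z^2 + b z + c = 0 with a = -0.997, b = -0.666, c = 1.
Discriminant D = b^2 - 4ac = (-0.666)^2 - 4*(-0.997)*1 = 0.443556 - (-3.988) = 4.431556.
D >= 0, so the roots are real: z = (-b +/- sqrt(D)) / (2a) = (0.666 +/- 2.105126) / (-1.994).
  z_1 = (0.666 + 2.105126) / (-1.994) = -1.3897,   |z_1| = 1.3897.
  z_2 = (0.666 - 2.105126) / (-1.994) = 0.7217,   |z_2| = 0.7217.
Moduli of all roots: 1.3897, 0.7217.
All moduli strictly greater than 1? No.
Verdict: Not invertible.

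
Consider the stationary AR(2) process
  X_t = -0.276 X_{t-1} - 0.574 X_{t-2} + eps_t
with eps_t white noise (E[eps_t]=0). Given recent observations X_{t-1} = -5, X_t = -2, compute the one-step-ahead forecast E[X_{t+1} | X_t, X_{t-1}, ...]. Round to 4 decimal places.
E[X_{t+1} \mid \mathcal F_t] = 3.4220

For an AR(p) model X_t = c + sum_i phi_i X_{t-i} + eps_t, the
one-step-ahead conditional mean is
  E[X_{t+1} | X_t, ...] = c + sum_i phi_i X_{t+1-i}.
Substitute known values:
  E[X_{t+1} | ...] = (-0.276) * (-2) + (-0.574) * (-5)
                   = 3.4220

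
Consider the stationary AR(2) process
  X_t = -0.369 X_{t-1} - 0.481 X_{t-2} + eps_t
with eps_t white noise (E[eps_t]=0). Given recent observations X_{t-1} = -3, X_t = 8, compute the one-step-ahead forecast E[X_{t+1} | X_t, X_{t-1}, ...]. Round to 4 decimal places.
E[X_{t+1} \mid \mathcal F_t] = -1.5090

For an AR(p) model X_t = c + sum_i phi_i X_{t-i} + eps_t, the
one-step-ahead conditional mean is
  E[X_{t+1} | X_t, ...] = c + sum_i phi_i X_{t+1-i}.
Substitute known values:
  E[X_{t+1} | ...] = (-0.369) * (8) + (-0.481) * (-3)
                   = -1.5090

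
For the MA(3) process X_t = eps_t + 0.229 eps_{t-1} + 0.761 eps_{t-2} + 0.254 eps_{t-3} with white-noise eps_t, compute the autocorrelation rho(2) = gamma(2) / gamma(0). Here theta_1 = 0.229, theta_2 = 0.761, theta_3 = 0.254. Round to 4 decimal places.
\rho(2) = 0.4830

For an MA(q) process with theta_0 = 1, the autocovariance is
  gamma(k) = sigma^2 * sum_{i=0..q-k} theta_i * theta_{i+k},
and rho(k) = gamma(k) / gamma(0). Sigma^2 cancels.
  numerator   = (1)*(0.761) + (0.229)*(0.254) = 0.819166.
  denominator = (1)^2 + (0.229)^2 + (0.761)^2 + (0.254)^2 = 1.696078.
  rho(2) = 0.819166 / 1.696078 = 0.4830.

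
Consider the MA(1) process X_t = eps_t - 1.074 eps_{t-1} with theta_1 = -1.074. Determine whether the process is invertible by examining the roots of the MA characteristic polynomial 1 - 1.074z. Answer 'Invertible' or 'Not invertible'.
\text{Not invertible}

The MA(q) characteristic polynomial is P(z) = 1 - 1.074z.
Invertibility requires all roots to lie outside the unit circle, i.e. |z| > 1 for every root.
This is linear in z: 1 + (-1.074) z = 0  =>  z = -1/(-1.074) = 0.931099,  |z| = 0.931099.
Moduli of all roots: 0.9311.
All moduli strictly greater than 1? No.
Verdict: Not invertible.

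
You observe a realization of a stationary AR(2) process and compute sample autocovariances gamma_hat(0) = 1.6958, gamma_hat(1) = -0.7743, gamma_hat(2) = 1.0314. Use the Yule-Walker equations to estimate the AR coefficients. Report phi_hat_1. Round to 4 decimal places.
\hat\phi_{1} = -0.2260

The Yule-Walker equations for an AR(p) process read, in matrix form,
  Gamma_p phi = r_p,   with   (Gamma_p)_{ij} = gamma(|i - j|),
                       (r_p)_i = gamma(i),   i,j = 1..p.
Substitute the sample gammas (Toeplitz matrix and right-hand side of size 2):
  Gamma_p = [[1.6958, -0.7743], [-0.7743, 1.6958]]
  r_p     = [-0.7743, 1.0314]
Written out:
  1.6958 phi_1 - 0.7743 phi_2 = -0.7743
  -0.7743 phi_1 + 1.6958 phi_2 = 1.0314
Solve by Cramer's rule:
  det = gamma(0)^2 - gamma(1)^2 = (1.6958)^2 - (-0.7743)^2 = 2.87573764 - 0.59954049 = 2.27619715
  phi_hat_1 = [gamma(1) gamma(0) - gamma(1) gamma(2)] / det = [(-0.7743)(1.6958) - (-0.7743)(1.0314)] / 2.27619715 = -0.51444492 / 2.27619715 = -0.226
  phi_hat_2 = [gamma(0) gamma(2) - gamma(1)^2] / det = [(1.6958)(1.0314) - (-0.7743)^2] / 2.27619715 = 1.14950763 / 2.27619715 = 0.505
So phi_hat = [-0.2260, 0.5050].
Therefore phi_hat_1 = -0.2260.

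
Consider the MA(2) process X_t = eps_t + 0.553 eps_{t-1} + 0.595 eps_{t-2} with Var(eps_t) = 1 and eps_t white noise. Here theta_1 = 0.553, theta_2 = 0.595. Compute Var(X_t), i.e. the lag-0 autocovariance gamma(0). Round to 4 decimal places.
\gamma(0) = 1.6598

For an MA(q) process X_t = eps_t + sum_i theta_i eps_{t-i} with
Var(eps_t) = sigma^2, the variance is
  gamma(0) = sigma^2 * (1 + sum_i theta_i^2).
  sum_i theta_i^2 = (0.553)^2 + (0.595)^2 = 0.305809 + 0.354025 = 0.659834.
  gamma(0) = 1 * (1 + 0.659834) = 1 * 1.659834 = 1.659834, which rounds to 1.6598.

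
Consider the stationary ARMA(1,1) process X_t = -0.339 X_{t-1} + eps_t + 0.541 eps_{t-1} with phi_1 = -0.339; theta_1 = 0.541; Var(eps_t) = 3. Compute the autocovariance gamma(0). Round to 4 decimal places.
\gamma(0) = 3.1383

Multiply the model equation by X_{t-k} and take expectations. With theta_0 = psi_0 = 1 and psi_j the MA(infinity) weights, this gives
  gamma(k) - sum_i phi_i gamma(k-i) = c_k,
  c_k = sigma^2 * sum_{j=k..q} theta_j psi_{j-k}   (c_k = 0 for k > q),
using gamma(-m) = gamma(m).
psi-weights needed (psi_j = theta_j + sum_i phi_i psi_{j-i}):
  psi_1 = theta_1 + phi_1 = 0.541 + (-0.339) = 0.202
Right-hand sides:
  c_0 = sigma^2 (1 + theta_1 psi_1) = 3 * (1 + (0.541)(0.202)) = 3 * 1.109282 = 3.327846
  c_1 = sigma^2 theta_1 = 3 * (0.541) = 1.623
  c_2 = 0
Equations for k = 0 and k = 1 (AR order 1):
  gamma(0) = phi_1 gamma(1) + c_0
  gamma(1) = phi_1 gamma(0) + c_1
Substituting the second into the first: gamma(0) (1 - phi_1^2) = c_0 + phi_1 c_1, so
  gamma(0) = (c_0 + phi_1 c_1) / (1 - phi_1^2) = (3.327846 + (-0.339)(1.623)) / (1 - (-0.339)^2) = 2.777649 / 0.885079 = 3.138306.
Therefore gamma(0) = 3.1383 (to 4 decimal places).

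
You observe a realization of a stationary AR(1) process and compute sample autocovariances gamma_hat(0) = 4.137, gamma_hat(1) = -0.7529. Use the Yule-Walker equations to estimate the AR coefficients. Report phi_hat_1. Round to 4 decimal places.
\hat\phi_{1} = -0.1820

The Yule-Walker equations for an AR(p) process read, in matrix form,
  Gamma_p phi = r_p,   with   (Gamma_p)_{ij} = gamma(|i - j|),
                       (r_p)_i = gamma(i),   i,j = 1..p.
Substitute the sample gammas (Toeplitz matrix and right-hand side of size 1):
  Gamma_p = [[4.137]]
  r_p     = [-0.7529]
With p = 1 this is the single equation gamma(0) phi_1 = gamma(1):
  phi_hat_1 = gamma(1) / gamma(0) = -0.7529 / 4.137 = -0.1820.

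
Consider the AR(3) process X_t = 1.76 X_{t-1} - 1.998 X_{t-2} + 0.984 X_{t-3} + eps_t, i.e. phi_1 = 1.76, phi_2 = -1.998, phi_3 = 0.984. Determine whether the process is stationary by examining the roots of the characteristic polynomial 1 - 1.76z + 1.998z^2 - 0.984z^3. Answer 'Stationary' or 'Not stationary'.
\text{Not stationary}

The AR(p) characteristic polynomial is P(z) = 1 - 1.76z + 1.998z^2 - 0.984z^3.
Stationarity requires all roots to lie outside the unit circle, i.e. |z| > 1 for every root.
Degree 3: look for a simple real root z0 first, then factor out (1 - z/z0) and solve the remaining quadratic.
Testing z0 = 1.25: P(1.25) = 1 + (-1.76)(1.25) + (1.998)(1.25)^2 + (-0.984)(1.25)^3
  = 1 + (-2.2) + (3.121875) + (-1.921875) = 0.  So z_0 = 1.25 is a root, |z_0| = 1.25.
Divide out the factor (1 - 0.8 z) = (1 - z/z0) (since 1/z0 = 0.8):
  P(z) = (1 - 0.8 z)(1 + (-0.96) z + (1.23) z^2)
  [check: z-coef -0.96 - (0.8) = -1.76; z^2-coef 1.23 - (0.8)(-0.96) = 1.998; z^3-coef -(0.8)(1.23) = -0.984.]
Remaining roots from the quadratic factor 1 + (-0.96) z + (1.23) z^2:
  Set 1 + (-0.96) z + (1.23) z^2 = 0, i.e. a z^2 + b z + c = 0 with a = 1.23, b = -0.96, c = 1.
  Discriminant D = b^2 - 4ac = (-0.96)^2 - 4*(1.23)*1 = 0.9216 - (4.92) = -3.9984.
  D < 0, so the roots are the complex-conjugate pair z = (-b +/- i sqrt(-D)) / (2a) = 0.3902 +/- 0.8128i.
  For a conjugate pair |z|^2 = z * conj(z) = (product of roots) = c/a = 1/(1.23) = 0.813008, so |z| = sqrt(0.813008) = 0.9017 for both roots.
Moduli of all roots: 1.2500, 0.9017, 0.9017.
All moduli strictly greater than 1? No.
Verdict: Not stationary.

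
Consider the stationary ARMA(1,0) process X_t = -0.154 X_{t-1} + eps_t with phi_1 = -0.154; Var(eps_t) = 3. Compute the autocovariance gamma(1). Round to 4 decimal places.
\gamma(1) = -0.4732

Multiply the model equation by X_{t-k} and take expectations. With theta_0 = psi_0 = 1 and psi_j the MA(infinity) weights, this gives
  gamma(k) - sum_i phi_i gamma(k-i) = c_k,
  c_k = sigma^2 * sum_{j=k..q} theta_j psi_{j-k}   (c_k = 0 for k > q),
using gamma(-m) = gamma(m).
Pure AR (q = 0): c_0 = sigma^2 = 3, c_k = 0 for k >= 1.
Equations for k = 0 and k = 1 (AR order 1):
  gamma(0) = phi_1 gamma(1) + c_0
  gamma(1) = phi_1 gamma(0) + c_1
Substituting the second into the first: gamma(0) (1 - phi_1^2) = c_0 + phi_1 c_1, so
  gamma(0) = c_0 / (1 - phi_1^2) = 3 / (1 - (-0.154)^2) = 3 / 0.976284 = 3.072876.
  gamma(1) = phi_1 gamma(0) = (-0.154)(3.072876) = -0.473223.
Therefore gamma(1) = -0.4732 (to 4 decimal places).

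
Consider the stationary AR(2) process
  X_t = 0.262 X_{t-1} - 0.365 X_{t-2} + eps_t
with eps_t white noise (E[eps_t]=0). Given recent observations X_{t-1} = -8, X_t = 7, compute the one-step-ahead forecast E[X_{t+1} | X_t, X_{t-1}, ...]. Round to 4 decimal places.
E[X_{t+1} \mid \mathcal F_t] = 4.7540

For an AR(p) model X_t = c + sum_i phi_i X_{t-i} + eps_t, the
one-step-ahead conditional mean is
  E[X_{t+1} | X_t, ...] = c + sum_i phi_i X_{t+1-i}.
Substitute known values:
  E[X_{t+1} | ...] = (0.262) * (7) + (-0.365) * (-8)
                   = 4.7540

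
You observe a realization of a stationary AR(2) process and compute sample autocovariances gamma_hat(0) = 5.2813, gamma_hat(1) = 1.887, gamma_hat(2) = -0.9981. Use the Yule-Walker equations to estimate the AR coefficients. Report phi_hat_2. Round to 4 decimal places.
\hat\phi_{2} = -0.3630

The Yule-Walker equations for an AR(p) process read, in matrix form,
  Gamma_p phi = r_p,   with   (Gamma_p)_{ij} = gamma(|i - j|),
                       (r_p)_i = gamma(i),   i,j = 1..p.
Substitute the sample gammas (Toeplitz matrix and right-hand side of size 2):
  Gamma_p = [[5.2813, 1.887], [1.887, 5.2813]]
  r_p     = [1.887, -0.9981]
Written out:
  5.2813 phi_1 + 1.887 phi_2 = 1.887
  1.887 phi_1 + 5.2813 phi_2 = -0.9981
Solve by Cramer's rule:
  det = gamma(0)^2 - gamma(1)^2 = (5.2813)^2 - (1.887)^2 = 27.89212969 - 3.560769 = 24.33136069
  phi_hat_1 = [gamma(1) gamma(0) - gamma(1) gamma(2)] / det = [(1.887)(5.2813) - (1.887)(-0.9981)] / 24.33136069 = 11.8492278 / 24.33136069 = 0.487
  phi_hat_2 = [gamma(0) gamma(2) - gamma(1)^2] / det = [(5.2813)(-0.9981) - (1.887)^2] / 24.33136069 = -8.83203453 / 24.33136069 = -0.363
So phi_hat = [0.4870, -0.3630].
Therefore phi_hat_2 = -0.3630.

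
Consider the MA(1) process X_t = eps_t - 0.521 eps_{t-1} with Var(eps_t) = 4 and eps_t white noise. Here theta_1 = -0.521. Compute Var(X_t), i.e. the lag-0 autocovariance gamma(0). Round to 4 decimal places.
\gamma(0) = 5.0858

For an MA(q) process X_t = eps_t + sum_i theta_i eps_{t-i} with
Var(eps_t) = sigma^2, the variance is
  gamma(0) = sigma^2 * (1 + sum_i theta_i^2).
  sum_i theta_i^2 = (-0.521)^2 = 0.271441.
  gamma(0) = 4 * (1 + 0.271441) = 4 * 1.271441 = 5.085764, which rounds to 5.0858.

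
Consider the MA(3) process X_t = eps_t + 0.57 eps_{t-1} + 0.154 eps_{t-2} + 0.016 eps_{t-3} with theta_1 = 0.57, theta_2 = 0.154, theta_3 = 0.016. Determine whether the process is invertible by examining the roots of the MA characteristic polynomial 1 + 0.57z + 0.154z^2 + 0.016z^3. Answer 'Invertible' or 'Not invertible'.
\text{Invertible}

The MA(q) characteristic polynomial is P(z) = 1 + 0.57z + 0.154z^2 + 0.016z^3.
Invertibility requires all roots to lie outside the unit circle, i.e. |z| > 1 for every root.
Degree 3: look for a simple real root z0 first, then factor out (1 - z/z0) and solve the remaining quadratic.
Testing z0 = -5: P(-5) = 1 + (0.57)(-5) + (0.154)(-5)^2 + (0.016)(-5)^3
  = 1 + (-2.85) + (3.85) + (-2) = 0.  So z_0 = -5 is a root, |z_0| = 5.
Divide out the factor (1 + 0.2 z) = (1 - z/z0) (since 1/z0 = -0.2):
  P(z) = (1 + 0.2 z)(1 + (0.37) z + (0.08) z^2)
  [check: z-coef 0.37 - (-0.2) = 0.57; z^2-coef 0.08 - (-0.2)(0.37) = 0.154; z^3-coef -(-0.2)(0.08) = 0.016.]
Remaining roots from the quadratic factor 1 + (0.37) z + (0.08) z^2:
  Set 1 + (0.37) z + (0.08) z^2 = 0, i.e. a z^2 + b z + c = 0 with a = 0.08, b = 0.37, c = 1.
  Discriminant D = b^2 - 4ac = (0.37)^2 - 4*(0.08)*1 = 0.1369 - (0.32) = -0.1831.
  D < 0, so the roots are the complex-conjugate pair z = (-b +/- i sqrt(-D)) / (2a) = -2.3125 +/- 2.6744i.
  For a conjugate pair |z|^2 = z * conj(z) = (product of roots) = c/a = 1/(0.08) = 12.5, so |z| = sqrt(12.5) = 3.5355 for both roots.
Moduli of all roots: 5.0000, 3.5355, 3.5355.
All moduli strictly greater than 1? Yes.
Verdict: Invertible.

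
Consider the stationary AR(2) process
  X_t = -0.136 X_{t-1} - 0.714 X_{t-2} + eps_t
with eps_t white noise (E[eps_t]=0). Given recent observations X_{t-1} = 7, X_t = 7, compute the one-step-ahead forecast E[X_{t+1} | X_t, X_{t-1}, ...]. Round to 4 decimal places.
E[X_{t+1} \mid \mathcal F_t] = -5.9500

For an AR(p) model X_t = c + sum_i phi_i X_{t-i} + eps_t, the
one-step-ahead conditional mean is
  E[X_{t+1} | X_t, ...] = c + sum_i phi_i X_{t+1-i}.
Substitute known values:
  E[X_{t+1} | ...] = (-0.136) * (7) + (-0.714) * (7)
                   = -5.9500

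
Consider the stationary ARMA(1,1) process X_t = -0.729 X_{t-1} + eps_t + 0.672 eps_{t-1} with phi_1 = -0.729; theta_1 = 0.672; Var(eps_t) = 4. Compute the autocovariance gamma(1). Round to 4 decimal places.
\gamma(1) = -0.2482

Multiply the model equation by X_{t-k} and take expectations. With theta_0 = psi_0 = 1 and psi_j the MA(infinity) weights, this gives
  gamma(k) - sum_i phi_i gamma(k-i) = c_k,
  c_k = sigma^2 * sum_{j=k..q} theta_j psi_{j-k}   (c_k = 0 for k > q),
using gamma(-m) = gamma(m).
psi-weights needed (psi_j = theta_j + sum_i phi_i psi_{j-i}):
  psi_1 = theta_1 + phi_1 = 0.672 + (-0.729) = -0.057
Right-hand sides:
  c_0 = sigma^2 (1 + theta_1 psi_1) = 4 * (1 + (0.672)(-0.057)) = 4 * 0.961696 = 3.846784
  c_1 = sigma^2 theta_1 = 4 * (0.672) = 2.688
  c_2 = 0
Equations for k = 0 and k = 1 (AR order 1):
  gamma(0) = phi_1 gamma(1) + c_0
  gamma(1) = phi_1 gamma(0) + c_1
Substituting the second into the first: gamma(0) (1 - phi_1^2) = c_0 + phi_1 c_1, so
  gamma(0) = (c_0 + phi_1 c_1) / (1 - phi_1^2) = (3.846784 + (-0.729)(2.688)) / (1 - (-0.729)^2) = 1.887232 / 0.468559 = 4.027736.
  gamma(1) = phi_1 gamma(0) + c_1 = (-0.729)(4.027736) + (2.688) = -0.24822.
Therefore gamma(1) = -0.2482 (to 4 decimal places).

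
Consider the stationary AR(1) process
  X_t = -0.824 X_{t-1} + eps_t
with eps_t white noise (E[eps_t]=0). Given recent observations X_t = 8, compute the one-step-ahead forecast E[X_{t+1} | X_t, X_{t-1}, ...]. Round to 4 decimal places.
E[X_{t+1} \mid \mathcal F_t] = -6.5920

For an AR(p) model X_t = c + sum_i phi_i X_{t-i} + eps_t, the
one-step-ahead conditional mean is
  E[X_{t+1} | X_t, ...] = c + sum_i phi_i X_{t+1-i}.
Substitute known values:
  E[X_{t+1} | ...] = (-0.824) * (8)
                   = -6.5920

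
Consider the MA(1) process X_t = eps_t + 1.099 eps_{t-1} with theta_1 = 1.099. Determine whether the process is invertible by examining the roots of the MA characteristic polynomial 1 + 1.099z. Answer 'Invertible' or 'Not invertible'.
\text{Not invertible}

The MA(q) characteristic polynomial is P(z) = 1 + 1.099z.
Invertibility requires all roots to lie outside the unit circle, i.e. |z| > 1 for every root.
This is linear in z: 1 + (1.099) z = 0  =>  z = -1/(1.099) = -0.909918,  |z| = 0.909918.
Moduli of all roots: 0.9099.
All moduli strictly greater than 1? No.
Verdict: Not invertible.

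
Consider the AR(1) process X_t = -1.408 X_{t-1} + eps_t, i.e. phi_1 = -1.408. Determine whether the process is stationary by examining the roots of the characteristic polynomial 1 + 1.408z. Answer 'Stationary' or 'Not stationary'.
\text{Not stationary}

The AR(p) characteristic polynomial is P(z) = 1 + 1.408z.
Stationarity requires all roots to lie outside the unit circle, i.e. |z| > 1 for every root.
This is linear in z: 1 + (1.408) z = 0  =>  z = -1/(1.408) = -0.710227,  |z| = 0.710227.
Moduli of all roots: 0.7102.
All moduli strictly greater than 1? No.
Verdict: Not stationary.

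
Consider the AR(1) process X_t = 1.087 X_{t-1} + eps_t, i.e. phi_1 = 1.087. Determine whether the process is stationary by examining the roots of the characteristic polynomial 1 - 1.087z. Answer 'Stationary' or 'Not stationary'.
\text{Not stationary}

The AR(p) characteristic polynomial is P(z) = 1 - 1.087z.
Stationarity requires all roots to lie outside the unit circle, i.e. |z| > 1 for every root.
This is linear in z: 1 + (-1.087) z = 0  =>  z = -1/(-1.087) = 0.919963,  |z| = 0.919963.
Moduli of all roots: 0.9200.
All moduli strictly greater than 1? No.
Verdict: Not stationary.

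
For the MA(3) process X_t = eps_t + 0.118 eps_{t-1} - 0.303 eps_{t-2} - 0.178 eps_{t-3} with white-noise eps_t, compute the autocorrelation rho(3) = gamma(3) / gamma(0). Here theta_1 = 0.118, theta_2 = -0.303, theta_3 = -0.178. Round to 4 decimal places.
\rho(3) = -0.1565

For an MA(q) process with theta_0 = 1, the autocovariance is
  gamma(k) = sigma^2 * sum_{i=0..q-k} theta_i * theta_{i+k},
and rho(k) = gamma(k) / gamma(0). Sigma^2 cancels.
  numerator   = (1)*(-0.178) = -0.178.
  denominator = (1)^2 + (0.118)^2 + (-0.303)^2 + (-0.178)^2 = 1.137417.
  rho(3) = -0.178 / 1.137417 = -0.1565.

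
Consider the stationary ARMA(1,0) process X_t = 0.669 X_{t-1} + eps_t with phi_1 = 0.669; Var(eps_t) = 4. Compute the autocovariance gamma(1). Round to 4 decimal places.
\gamma(1) = 4.8440

Multiply the model equation by X_{t-k} and take expectations. With theta_0 = psi_0 = 1 and psi_j the MA(infinity) weights, this gives
  gamma(k) - sum_i phi_i gamma(k-i) = c_k,
  c_k = sigma^2 * sum_{j=k..q} theta_j psi_{j-k}   (c_k = 0 for k > q),
using gamma(-m) = gamma(m).
Pure AR (q = 0): c_0 = sigma^2 = 4, c_k = 0 for k >= 1.
Equations for k = 0 and k = 1 (AR order 1):
  gamma(0) = phi_1 gamma(1) + c_0
  gamma(1) = phi_1 gamma(0) + c_1
Substituting the second into the first: gamma(0) (1 - phi_1^2) = c_0 + phi_1 c_1, so
  gamma(0) = c_0 / (1 - phi_1^2) = 4 / (1 - (0.669)^2) = 4 / 0.552439 = 7.240618.
  gamma(1) = phi_1 gamma(0) = (0.669)(7.240618) = 4.843974.
Therefore gamma(1) = 4.8440 (to 4 decimal places).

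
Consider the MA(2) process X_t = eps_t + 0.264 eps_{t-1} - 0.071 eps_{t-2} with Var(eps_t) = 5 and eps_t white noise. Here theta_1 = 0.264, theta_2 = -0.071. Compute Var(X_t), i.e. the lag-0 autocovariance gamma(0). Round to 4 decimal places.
\gamma(0) = 5.3737

For an MA(q) process X_t = eps_t + sum_i theta_i eps_{t-i} with
Var(eps_t) = sigma^2, the variance is
  gamma(0) = sigma^2 * (1 + sum_i theta_i^2).
  sum_i theta_i^2 = (0.264)^2 + (-0.071)^2 = 0.069696 + 0.005041 = 0.074737.
  gamma(0) = 5 * (1 + 0.074737) = 5 * 1.074737 = 5.373685, which rounds to 5.3737.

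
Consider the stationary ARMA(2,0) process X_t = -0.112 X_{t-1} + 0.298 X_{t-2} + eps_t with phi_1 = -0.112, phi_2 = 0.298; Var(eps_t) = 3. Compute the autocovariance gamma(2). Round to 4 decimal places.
\gamma(2) = 1.0671

Multiply the model equation by X_{t-k} and take expectations. With theta_0 = psi_0 = 1 and psi_j the MA(infinity) weights, this gives
  gamma(k) - sum_i phi_i gamma(k-i) = c_k,
  c_k = sigma^2 * sum_{j=k..q} theta_j psi_{j-k}   (c_k = 0 for k > q),
using gamma(-m) = gamma(m).
Pure AR (q = 0): c_0 = sigma^2 = 3, c_k = 0 for k >= 1.
Equations for k = 0, 1, 2 (AR order 2, c_2 = 0):
  (E0) gamma(0) = phi_1 gamma(1) + phi_2 gamma(2) + c_0
  (E1) gamma(1) = phi_1 gamma(0) + phi_2 gamma(1) + c_1
  (E2) gamma(2) = phi_1 gamma(1) + phi_2 gamma(0)
From (E1): gamma(1) = A gamma(0) + B with
  A = phi_1 / (1 - phi_2) = -0.112 / 0.702 = -0.159544,   B = c_1 / (1 - phi_2) = 0 / 0.702 = 0.
Insert (E2) into (E0): gamma(0) (1 - phi_2^2) = phi_1 (1 + phi_2) gamma(1) + c_0.
  phi_1 (1 + phi_2) = (-0.112)(1.298) = -0.145376,   1 - phi_2^2 = 0.911196.
Replace gamma(1) by A gamma(0) + B and collect gamma(0):
  gamma(0) [0.911196 - (-0.145376)(-0.159544)] = c_0 = 3
  gamma(0) * 0.888002 = 3
  gamma(0) = 3 / 0.888002 = 3.37837.
  gamma(1) = A gamma(0) = (-0.159544)(3.37837) = -0.538999.
  gamma(2) = phi_1 gamma(1) + phi_2 gamma(0) = (-0.112)(-0.538999) + (0.298)(3.37837) = 1.067122.
Therefore gamma(2) = 1.0671 (to 4 decimal places).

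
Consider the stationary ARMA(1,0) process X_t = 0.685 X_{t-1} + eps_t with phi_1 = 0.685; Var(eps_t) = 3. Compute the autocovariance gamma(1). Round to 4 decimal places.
\gamma(1) = 3.8717

Multiply the model equation by X_{t-k} and take expectations. With theta_0 = psi_0 = 1 and psi_j the MA(infinity) weights, this gives
  gamma(k) - sum_i phi_i gamma(k-i) = c_k,
  c_k = sigma^2 * sum_{j=k..q} theta_j psi_{j-k}   (c_k = 0 for k > q),
using gamma(-m) = gamma(m).
Pure AR (q = 0): c_0 = sigma^2 = 3, c_k = 0 for k >= 1.
Equations for k = 0 and k = 1 (AR order 1):
  gamma(0) = phi_1 gamma(1) + c_0
  gamma(1) = phi_1 gamma(0) + c_1
Substituting the second into the first: gamma(0) (1 - phi_1^2) = c_0 + phi_1 c_1, so
  gamma(0) = c_0 / (1 - phi_1^2) = 3 / (1 - (0.685)^2) = 3 / 0.530775 = 5.652112.
  gamma(1) = phi_1 gamma(0) = (0.685)(5.652112) = 3.871697.
Therefore gamma(1) = 3.8717 (to 4 decimal places).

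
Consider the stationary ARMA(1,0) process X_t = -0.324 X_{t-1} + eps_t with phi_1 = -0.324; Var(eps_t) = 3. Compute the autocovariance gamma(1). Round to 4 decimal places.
\gamma(1) = -1.0860

Multiply the model equation by X_{t-k} and take expectations. With theta_0 = psi_0 = 1 and psi_j the MA(infinity) weights, this gives
  gamma(k) - sum_i phi_i gamma(k-i) = c_k,
  c_k = sigma^2 * sum_{j=k..q} theta_j psi_{j-k}   (c_k = 0 for k > q),
using gamma(-m) = gamma(m).
Pure AR (q = 0): c_0 = sigma^2 = 3, c_k = 0 for k >= 1.
Equations for k = 0 and k = 1 (AR order 1):
  gamma(0) = phi_1 gamma(1) + c_0
  gamma(1) = phi_1 gamma(0) + c_1
Substituting the second into the first: gamma(0) (1 - phi_1^2) = c_0 + phi_1 c_1, so
  gamma(0) = c_0 / (1 - phi_1^2) = 3 / (1 - (-0.324)^2) = 3 / 0.895024 = 3.351865.
  gamma(1) = phi_1 gamma(0) = (-0.324)(3.351865) = -1.086004.
Therefore gamma(1) = -1.0860 (to 4 decimal places).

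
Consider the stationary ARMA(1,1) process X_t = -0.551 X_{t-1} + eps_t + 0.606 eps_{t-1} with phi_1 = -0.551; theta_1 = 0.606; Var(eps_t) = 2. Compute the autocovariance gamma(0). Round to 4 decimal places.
\gamma(0) = 2.0087

Multiply the model equation by X_{t-k} and take expectations. With theta_0 = psi_0 = 1 and psi_j the MA(infinity) weights, this gives
  gamma(k) - sum_i phi_i gamma(k-i) = c_k,
  c_k = sigma^2 * sum_{j=k..q} theta_j psi_{j-k}   (c_k = 0 for k > q),
using gamma(-m) = gamma(m).
psi-weights needed (psi_j = theta_j + sum_i phi_i psi_{j-i}):
  psi_1 = theta_1 + phi_1 = 0.606 + (-0.551) = 0.055
Right-hand sides:
  c_0 = sigma^2 (1 + theta_1 psi_1) = 2 * (1 + (0.606)(0.055)) = 2 * 1.03333 = 2.06666
  c_1 = sigma^2 theta_1 = 2 * (0.606) = 1.212
  c_2 = 0
Equations for k = 0 and k = 1 (AR order 1):
  gamma(0) = phi_1 gamma(1) + c_0
  gamma(1) = phi_1 gamma(0) + c_1
Substituting the second into the first: gamma(0) (1 - phi_1^2) = c_0 + phi_1 c_1, so
  gamma(0) = (c_0 + phi_1 c_1) / (1 - phi_1^2) = (2.06666 + (-0.551)(1.212)) / (1 - (-0.551)^2) = 1.398848 / 0.696399 = 2.008688.
Therefore gamma(0) = 2.0087 (to 4 decimal places).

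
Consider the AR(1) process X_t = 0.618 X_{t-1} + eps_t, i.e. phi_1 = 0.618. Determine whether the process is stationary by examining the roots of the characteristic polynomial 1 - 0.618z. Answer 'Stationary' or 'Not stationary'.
\text{Stationary}

The AR(p) characteristic polynomial is P(z) = 1 - 0.618z.
Stationarity requires all roots to lie outside the unit circle, i.e. |z| > 1 for every root.
This is linear in z: 1 + (-0.618) z = 0  =>  z = -1/(-0.618) = 1.618123,  |z| = 1.618123.
Moduli of all roots: 1.6181.
All moduli strictly greater than 1? Yes.
Verdict: Stationary.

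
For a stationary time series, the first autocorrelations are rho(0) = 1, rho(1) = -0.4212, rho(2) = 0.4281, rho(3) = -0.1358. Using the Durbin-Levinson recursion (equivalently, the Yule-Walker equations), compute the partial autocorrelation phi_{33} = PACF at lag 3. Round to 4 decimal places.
\phi_{33} = 0.1580

The PACF at lag k is phi_{kk}, the last component of the solution
to the Yule-Walker system G_k phi = r_k where
  (G_k)_{ij} = rho(|i - j|), (r_k)_i = rho(i), i,j = 1..k.
Equivalently, Durbin-Levinson gives phi_{kk} iteratively:
  phi_{11} = rho(1)
  phi_{kk} = [rho(k) - sum_{j=1..k-1} phi_{k-1,j} rho(k-j)]
            / [1 - sum_{j=1..k-1} phi_{k-1,j} rho(j)],
  phi_{k,j} = phi_{k-1,j} - phi_{kk} phi_{k-1,k-j},  j = 1..k-1.
Step k = 1:
  phi_11 = rho(1) = -0.4212.
Step k = 2:
  phi_22 = [rho(2) - phi_11 rho(1)] / [1 - phi_11 rho(1)] = [0.4281 - (-0.4212)(-0.4212)] / [1 - (-0.4212)(-0.4212)]
         = 0.25069056 / 0.82259056 = 0.304757.
  Update: phi_21 = phi_11 - phi_22 phi_11 = -0.4212 - (0.304757)(-0.4212) = -0.292836.
Step k = 3:
  phi_33 = [rho(3) - phi_21 rho(2) - phi_22 rho(1)] / [1 - phi_21 rho(1) - phi_22 rho(2)]
    numerator   = -0.1358 - (-0.292836)(0.4281) - (0.304757)(-0.4212) = 0.11792699
    denominator = 1 - (-0.292836)(-0.4212) - (0.304757)(0.4281) = 0.74619076
  phi_33 = 0.11792699 / 0.74619076 = 0.158.
Therefore phi_{33} = 0.1580.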